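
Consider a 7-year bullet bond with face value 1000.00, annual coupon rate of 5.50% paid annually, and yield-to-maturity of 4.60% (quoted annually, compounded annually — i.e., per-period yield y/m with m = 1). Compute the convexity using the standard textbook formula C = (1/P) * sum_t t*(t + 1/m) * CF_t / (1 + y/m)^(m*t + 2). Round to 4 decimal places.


Coupon per period c = face * coupon_rate / m = 55.000000
Periods per year m = 1; per-period yield y/m = 0.046000
Number of cashflows N = 7
Cashflows (t years, CF_t, discount factor 1/(1+y/m)^(m*t), PV):
  t = 1.0000: CF_t = 55.000000, DF = 0.956023, PV = 52.581262
  t = 2.0000: CF_t = 55.000000, DF = 0.913980, PV = 50.268893
  t = 3.0000: CF_t = 55.000000, DF = 0.873786, PV = 48.058215
  t = 4.0000: CF_t = 55.000000, DF = 0.835359, PV = 45.944756
  t = 5.0000: CF_t = 55.000000, DF = 0.798623, PV = 43.924241
  t = 6.0000: CF_t = 55.000000, DF = 0.763501, PV = 41.992582
  t = 7.0000: CF_t = 1055.000000, DF = 0.729925, PV = 770.070821
Price P = sum_t PV_t = 1052.840771
Convexity numerator sum_t t*(t + 1/m) * CF_t / (1+y/m)^(m*t + 2):
  t = 1.0000: term = 96.116430
  t = 2.0000: term = 275.668537
  t = 3.0000: term = 527.090893
  t = 4.0000: term = 839.851646
  t = 5.0000: term = 1204.376166
  t = 6.0000: term = 1611.975748
  t = 7.0000: term = 39414.436857
Convexity = (1/P) * sum = 43969.516278 / 1052.840771 = 41.762741

Answer: Convexity = 41.7627


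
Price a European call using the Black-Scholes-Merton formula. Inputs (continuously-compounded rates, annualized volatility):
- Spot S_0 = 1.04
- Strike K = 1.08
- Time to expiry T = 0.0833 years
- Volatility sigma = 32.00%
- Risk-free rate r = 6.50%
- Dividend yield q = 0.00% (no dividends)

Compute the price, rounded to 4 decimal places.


Answer: Price = 0.0242

Derivation:
d1 = (ln(S/K) + (r - q + 0.5*sigma^2) * T) / (sigma * sqrt(T)) = -0.30382858
d2 = d1 - sigma * sqrt(T) = -0.39618614
exp(-rT) = 0.99460013; exp(-qT) = 1.00000000
C = S_0 * exp(-qT) * N(d1) - K * exp(-rT) * N(d2)
N(d1) = 0.38062925; N(d2) = 0.34598386
C = 1.0400 * 1.00000000 * 0.38062925 - 1.0800 * 0.99460013 * 0.34598386 = 0.0242


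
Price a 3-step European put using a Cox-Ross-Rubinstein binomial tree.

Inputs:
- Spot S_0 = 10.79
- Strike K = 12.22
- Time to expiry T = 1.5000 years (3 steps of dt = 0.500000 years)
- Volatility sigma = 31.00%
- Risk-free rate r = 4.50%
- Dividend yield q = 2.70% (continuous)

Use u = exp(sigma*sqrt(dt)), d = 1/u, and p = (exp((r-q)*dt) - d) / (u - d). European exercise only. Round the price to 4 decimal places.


dt = T/N = 0.500000
u = exp(sigma*sqrt(dt)) = 1.245084; d = 1/u = 0.803159
p = (exp((r-q)*dt) - d) / (u - d) = 0.465875
Discount per step: exp(-r*dt) = 0.977751
Stock lattice S(k, i) with i counting down-moves:
  k=0: S(0,0) = 10.7900
  k=1: S(1,0) = 13.4345; S(1,1) = 8.6661
  k=2: S(2,0) = 16.7270; S(2,1) = 10.7900; S(2,2) = 6.9602
  k=3: S(3,0) = 20.8266; S(3,1) = 13.4345; S(3,2) = 8.6661; S(3,3) = 5.5902
Terminal payoffs V(N, i) = max(K - S_T, 0):
  V(3,0) = 0.000000; V(3,1) = 0.000000; V(3,2) = 3.553919; V(3,3) = 6.629826
Backward induction: V(k, i) = exp(-r*dt) * [p * V(k+1, i) + (1-p) * V(k+1, i+1)].
  V(2,0) = exp(-r*dt) * [p*0.000000 + (1-p)*0.000000] = 0.000000
  V(2,1) = exp(-r*dt) * [p*0.000000 + (1-p)*3.553919] = 1.856004
  V(2,2) = exp(-r*dt) * [p*3.553919 + (1-p)*6.629826] = 5.081215
  V(1,0) = exp(-r*dt) * [p*0.000000 + (1-p)*1.856004] = 0.969282
  V(1,1) = exp(-r*dt) * [p*1.856004 + (1-p)*5.081215] = 3.499049
  V(0,0) = exp(-r*dt) * [p*0.969282 + (1-p)*3.499049] = 2.268866

Answer: Price = V(0,0) = 2.2689


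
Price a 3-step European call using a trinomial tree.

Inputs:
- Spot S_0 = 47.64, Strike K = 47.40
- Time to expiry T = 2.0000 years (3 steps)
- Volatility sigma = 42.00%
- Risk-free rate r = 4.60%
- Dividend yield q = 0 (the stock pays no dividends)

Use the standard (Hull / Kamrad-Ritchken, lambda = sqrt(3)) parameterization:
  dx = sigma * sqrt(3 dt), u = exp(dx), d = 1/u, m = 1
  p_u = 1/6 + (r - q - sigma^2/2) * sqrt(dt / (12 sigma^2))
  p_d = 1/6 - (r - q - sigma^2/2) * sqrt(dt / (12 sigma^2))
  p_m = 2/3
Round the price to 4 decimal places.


Answer: Price = V(0,0) = 11.9530

Derivation:
dt = T/N = 0.666667; dx = sigma*sqrt(3*dt) = 0.593970
u = exp(dx) = 1.811164; d = 1/u = 0.552131
p_u = 0.142984, p_m = 0.666667, p_d = 0.190349
Discount per step: exp(-r*dt) = 0.969799
Stock lattice S(k, j) with j the centered position index:
  k=0: S(0,+0) = 47.6400
  k=1: S(1,-1) = 26.3035; S(1,+0) = 47.6400; S(1,+1) = 86.2838
  k=2: S(2,-2) = 14.5230; S(2,-1) = 26.3035; S(2,+0) = 47.6400; S(2,+1) = 86.2838; S(2,+2) = 156.2742
  k=3: S(3,-3) = 8.0186; S(3,-2) = 14.5230; S(3,-1) = 26.3035; S(3,+0) = 47.6400; S(3,+1) = 86.2838; S(3,+2) = 156.2742; S(3,+3) = 283.0382
Terminal payoffs V(N, j) = max(S_T - K, 0):
  V(3,-3) = 0.000000; V(3,-2) = 0.000000; V(3,-1) = 0.000000; V(3,+0) = 0.240000; V(3,+1) = 38.883850; V(3,+2) = 108.874197; V(3,+3) = 235.638189
Backward induction: V(k, j) = exp(-r*dt) * [p_u * V(k+1, j+1) + p_m * V(k+1, j) + p_d * V(k+1, j-1)]
  V(2,-2) = exp(-r*dt) * [p_u*0.000000 + p_m*0.000000 + p_d*0.000000] = 0.000000
  V(2,-1) = exp(-r*dt) * [p_u*0.240000 + p_m*0.000000 + p_d*0.000000] = 0.033280
  V(2,+0) = exp(-r*dt) * [p_u*38.883850 + p_m*0.240000 + p_d*0.000000] = 5.547032
  V(2,+1) = exp(-r*dt) * [p_u*108.874197 + p_m*38.883850 + p_d*0.240000] = 40.281117
  V(2,+2) = exp(-r*dt) * [p_u*235.638189 + p_m*108.874197 + p_d*38.883850] = 110.243665
  V(1,-1) = exp(-r*dt) * [p_u*5.547032 + p_m*0.033280 + p_d*0.000000] = 0.790701
  V(1,+0) = exp(-r*dt) * [p_u*40.281117 + p_m*5.547032 + p_d*0.033280] = 9.178098
  V(1,+1) = exp(-r*dt) * [p_u*110.243665 + p_m*40.281117 + p_d*5.547032] = 42.354074
  V(0,+0) = exp(-r*dt) * [p_u*42.354074 + p_m*9.178098 + p_d*0.790701] = 11.952968


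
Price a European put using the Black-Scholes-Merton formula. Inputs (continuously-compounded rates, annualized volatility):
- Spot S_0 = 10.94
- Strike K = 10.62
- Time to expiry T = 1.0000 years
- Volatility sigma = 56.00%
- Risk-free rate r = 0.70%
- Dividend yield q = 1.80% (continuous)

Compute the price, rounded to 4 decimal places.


d1 = (ln(S/K) + (r - q + 0.5*sigma^2) * T) / (sigma * sqrt(T)) = 0.31336925
d2 = d1 - sigma * sqrt(T) = -0.24663075
exp(-rT) = 0.99302444; exp(-qT) = 0.98216103
P = K * exp(-rT) * N(-d2) - S_0 * exp(-qT) * N(-d1)
N(-d1) = 0.37700007; N(-d2) = 0.59740300
P = 10.6200 * 0.99302444 * 0.59740300 - 10.9400 * 0.98216103 * 0.37700007 = 2.2494

Answer: Price = 2.2494


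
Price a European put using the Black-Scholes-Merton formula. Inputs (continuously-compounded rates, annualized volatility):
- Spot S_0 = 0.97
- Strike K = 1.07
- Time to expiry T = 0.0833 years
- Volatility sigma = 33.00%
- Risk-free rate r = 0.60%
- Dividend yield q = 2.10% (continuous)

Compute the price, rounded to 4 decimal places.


d1 = (ln(S/K) + (r - q + 0.5*sigma^2) * T) / (sigma * sqrt(T)) = -0.99567353
d2 = d1 - sigma * sqrt(T) = -1.09091727
exp(-rT) = 0.99950032; exp(-qT) = 0.99825223
P = K * exp(-rT) * N(-d2) - S_0 * exp(-qT) * N(-d1)
N(-d1) = 0.84029560; N(-d2) = 0.86234536
P = 1.0700 * 0.99950032 * 0.86234536 - 0.9700 * 0.99825223 * 0.84029560 = 0.1086

Answer: Price = 0.1086


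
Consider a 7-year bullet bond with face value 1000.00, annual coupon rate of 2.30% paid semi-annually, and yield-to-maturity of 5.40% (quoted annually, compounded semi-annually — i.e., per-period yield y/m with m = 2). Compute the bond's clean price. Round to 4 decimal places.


Answer: Price = 821.2759

Derivation:
Coupon per period c = face * coupon_rate / m = 11.500000
Periods per year m = 2; per-period yield y/m = 0.027000
Number of cashflows N = 14
Cashflows (t years, CF_t, discount factor 1/(1+y/m)^(m*t), PV):
  t = 0.5000: CF_t = 11.500000, DF = 0.973710, PV = 11.197663
  t = 1.0000: CF_t = 11.500000, DF = 0.948111, PV = 10.903275
  t = 1.5000: CF_t = 11.500000, DF = 0.923185, PV = 10.616626
  t = 2.0000: CF_t = 11.500000, DF = 0.898914, PV = 10.337513
  t = 2.5000: CF_t = 11.500000, DF = 0.875282, PV = 10.065738
  t = 3.0000: CF_t = 11.500000, DF = 0.852270, PV = 9.801108
  t = 3.5000: CF_t = 11.500000, DF = 0.829864, PV = 9.543435
  t = 4.0000: CF_t = 11.500000, DF = 0.808047, PV = 9.292537
  t = 4.5000: CF_t = 11.500000, DF = 0.786803, PV = 9.048235
  t = 5.0000: CF_t = 11.500000, DF = 0.766118, PV = 8.810355
  t = 5.5000: CF_t = 11.500000, DF = 0.745976, PV = 8.578729
  t = 6.0000: CF_t = 11.500000, DF = 0.726365, PV = 8.353193
  t = 6.5000: CF_t = 11.500000, DF = 0.707268, PV = 8.133586
  t = 7.0000: CF_t = 1011.500000, DF = 0.688674, PV = 696.593916
Price P = sum_t PV_t = 821.275908


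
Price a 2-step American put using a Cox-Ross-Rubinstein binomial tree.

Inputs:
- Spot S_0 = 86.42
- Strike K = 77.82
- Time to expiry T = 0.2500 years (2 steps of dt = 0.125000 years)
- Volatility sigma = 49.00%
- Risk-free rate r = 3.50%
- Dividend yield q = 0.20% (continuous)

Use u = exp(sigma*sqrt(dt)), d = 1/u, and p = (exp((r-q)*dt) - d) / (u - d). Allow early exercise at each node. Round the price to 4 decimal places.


Answer: Price = V(0,0) = 4.6753

Derivation:
dt = T/N = 0.125000
u = exp(sigma*sqrt(dt)) = 1.189153; d = 1/u = 0.840935
p = (exp((r-q)*dt) - d) / (u - d) = 0.468668
Discount per step: exp(-r*dt) = 0.995635
Stock lattice S(k, i) with i counting down-moves:
  k=0: S(0,0) = 86.4200
  k=1: S(1,0) = 102.7666; S(1,1) = 72.6736
  k=2: S(2,0) = 122.2052; S(2,1) = 86.4200; S(2,2) = 61.1137
Terminal payoffs V(N, i) = max(K - S_T, 0):
  V(2,0) = 0.000000; V(2,1) = 0.000000; V(2,2) = 16.706255
Backward induction: V(k, i) = exp(-r*dt) * [p * V(k+1, i) + (1-p) * V(k+1, i+1)]; then take max(V_cont, immediate exercise) for American.
  V(1,0) = exp(-r*dt) * [p*0.000000 + (1-p)*0.000000] = 0.000000; exercise = 0.000000; V(1,0) = max -> 0.000000
  V(1,1) = exp(-r*dt) * [p*0.000000 + (1-p)*16.706255] = 8.837814; exercise = 5.146416; V(1,1) = max -> 8.837814
  V(0,0) = exp(-r*dt) * [p*0.000000 + (1-p)*8.837814] = 4.675312; exercise = 0.000000; V(0,0) = max -> 4.675312


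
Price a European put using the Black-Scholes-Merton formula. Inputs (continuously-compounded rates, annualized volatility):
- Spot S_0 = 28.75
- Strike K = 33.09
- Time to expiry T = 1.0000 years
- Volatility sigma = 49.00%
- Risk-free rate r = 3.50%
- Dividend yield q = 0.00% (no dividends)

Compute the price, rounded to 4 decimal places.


Answer: Price = 7.6082

Derivation:
d1 = (ln(S/K) + (r - q + 0.5*sigma^2) * T) / (sigma * sqrt(T)) = 0.02950336
d2 = d1 - sigma * sqrt(T) = -0.46049664
exp(-rT) = 0.96560542; exp(-qT) = 1.00000000
P = K * exp(-rT) * N(-d2) - S_0 * exp(-qT) * N(-d1)
N(-d1) = 0.48823157; N(-d2) = 0.67742011
P = 33.0900 * 0.96560542 * 0.67742011 - 28.7500 * 1.00000000 * 0.48823157 = 7.6082


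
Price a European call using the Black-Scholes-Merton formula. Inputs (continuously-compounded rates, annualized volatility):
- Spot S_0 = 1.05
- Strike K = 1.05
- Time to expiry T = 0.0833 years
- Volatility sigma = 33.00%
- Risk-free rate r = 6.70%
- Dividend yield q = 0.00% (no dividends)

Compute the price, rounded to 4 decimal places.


d1 = (ln(S/K) + (r - q + 0.5*sigma^2) * T) / (sigma * sqrt(T)) = 0.10621995
d2 = d1 - sigma * sqrt(T) = 0.01097621
exp(-rT) = 0.99443445; exp(-qT) = 1.00000000
C = S_0 * exp(-qT) * N(d1) - K * exp(-rT) * N(d2)
N(d1) = 0.54229608; N(d2) = 0.50437879
C = 1.0500 * 1.00000000 * 0.54229608 - 1.0500 * 0.99443445 * 0.50437879 = 0.0428

Answer: Price = 0.0428


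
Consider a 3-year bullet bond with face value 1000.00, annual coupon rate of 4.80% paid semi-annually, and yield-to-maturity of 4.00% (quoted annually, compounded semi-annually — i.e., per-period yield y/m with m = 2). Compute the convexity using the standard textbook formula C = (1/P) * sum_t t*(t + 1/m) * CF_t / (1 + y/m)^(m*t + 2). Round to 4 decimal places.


Coupon per period c = face * coupon_rate / m = 24.000000
Periods per year m = 2; per-period yield y/m = 0.020000
Number of cashflows N = 6
Cashflows (t years, CF_t, discount factor 1/(1+y/m)^(m*t), PV):
  t = 0.5000: CF_t = 24.000000, DF = 0.980392, PV = 23.529412
  t = 1.0000: CF_t = 24.000000, DF = 0.961169, PV = 23.068051
  t = 1.5000: CF_t = 24.000000, DF = 0.942322, PV = 22.615736
  t = 2.0000: CF_t = 24.000000, DF = 0.923845, PV = 22.172290
  t = 2.5000: CF_t = 24.000000, DF = 0.905731, PV = 21.737539
  t = 3.0000: CF_t = 1024.000000, DF = 0.887971, PV = 909.282695
Price P = sum_t PV_t = 1022.405724
Convexity numerator sum_t t*(t + 1/m) * CF_t / (1+y/m)^(m*t + 2):
  t = 0.5000: term = 11.307868
  t = 1.0000: term = 33.258435
  t = 1.5000: term = 65.212618
  t = 2.0000: term = 106.556566
  t = 2.5000: term = 156.700832
  t = 3.0000: term = 9176.728471
Convexity = (1/P) * sum = 9549.764791 / 1022.405724 = 9.340484

Answer: Convexity = 9.3405


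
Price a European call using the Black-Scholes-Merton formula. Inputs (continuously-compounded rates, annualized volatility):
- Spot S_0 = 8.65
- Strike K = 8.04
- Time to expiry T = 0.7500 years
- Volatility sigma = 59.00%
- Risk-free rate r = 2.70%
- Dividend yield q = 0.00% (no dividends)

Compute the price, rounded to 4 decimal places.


Answer: Price = 2.0792

Derivation:
d1 = (ln(S/K) + (r - q + 0.5*sigma^2) * T) / (sigma * sqrt(T)) = 0.43823378
d2 = d1 - sigma * sqrt(T) = -0.07272120
exp(-rT) = 0.97995365; exp(-qT) = 1.00000000
C = S_0 * exp(-qT) * N(d1) - K * exp(-rT) * N(d2)
N(d1) = 0.66939159; N(d2) = 0.47101399
C = 8.6500 * 1.00000000 * 0.66939159 - 8.0400 * 0.97995365 * 0.47101399 = 2.0792


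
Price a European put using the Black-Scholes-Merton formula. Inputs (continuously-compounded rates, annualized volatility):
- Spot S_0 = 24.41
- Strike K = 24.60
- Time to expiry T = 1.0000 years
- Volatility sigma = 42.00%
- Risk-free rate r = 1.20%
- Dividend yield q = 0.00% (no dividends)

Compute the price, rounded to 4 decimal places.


d1 = (ln(S/K) + (r - q + 0.5*sigma^2) * T) / (sigma * sqrt(T)) = 0.22011057
d2 = d1 - sigma * sqrt(T) = -0.19988943
exp(-rT) = 0.98807171; exp(-qT) = 1.00000000
P = K * exp(-rT) * N(-d2) - S_0 * exp(-qT) * N(-d1)
N(-d1) = 0.41289252; N(-d2) = 0.57921647
P = 24.6000 * 0.98807171 * 0.57921647 - 24.4100 * 1.00000000 * 0.41289252 = 4.0001

Answer: Price = 4.0001


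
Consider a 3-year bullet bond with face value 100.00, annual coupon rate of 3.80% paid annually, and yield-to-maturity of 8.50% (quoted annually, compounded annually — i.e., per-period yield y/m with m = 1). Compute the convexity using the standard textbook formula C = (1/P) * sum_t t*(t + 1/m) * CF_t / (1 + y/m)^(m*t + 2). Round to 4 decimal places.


Answer: Convexity = 9.6684

Derivation:
Coupon per period c = face * coupon_rate / m = 3.800000
Periods per year m = 1; per-period yield y/m = 0.085000
Number of cashflows N = 3
Cashflows (t years, CF_t, discount factor 1/(1+y/m)^(m*t), PV):
  t = 1.0000: CF_t = 3.800000, DF = 0.921659, PV = 3.502304
  t = 2.0000: CF_t = 3.800000, DF = 0.849455, PV = 3.227930
  t = 3.0000: CF_t = 103.800000, DF = 0.782908, PV = 81.265861
Price P = sum_t PV_t = 87.996095
Convexity numerator sum_t t*(t + 1/m) * CF_t / (1+y/m)^(m*t + 2):
  t = 1.0000: term = 5.950102
  t = 2.0000: term = 16.451894
  t = 3.0000: term = 828.380579
Convexity = (1/P) * sum = 850.782574 / 87.996095 = 9.668413


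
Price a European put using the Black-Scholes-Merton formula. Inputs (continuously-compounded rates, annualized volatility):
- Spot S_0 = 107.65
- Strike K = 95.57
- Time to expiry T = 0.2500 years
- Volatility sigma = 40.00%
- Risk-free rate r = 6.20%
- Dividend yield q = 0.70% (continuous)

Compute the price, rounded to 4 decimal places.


Answer: Price = 3.0450

Derivation:
d1 = (ln(S/K) + (r - q + 0.5*sigma^2) * T) / (sigma * sqrt(T)) = 0.76388130
d2 = d1 - sigma * sqrt(T) = 0.56388130
exp(-rT) = 0.98461951; exp(-qT) = 0.99825153
P = K * exp(-rT) * N(-d2) - S_0 * exp(-qT) * N(-d1)
N(-d1) = 0.22246899; N(-d2) = 0.28641746
P = 95.5700 * 0.98461951 * 0.28641746 - 107.6500 * 0.99825153 * 0.22246899 = 3.0450


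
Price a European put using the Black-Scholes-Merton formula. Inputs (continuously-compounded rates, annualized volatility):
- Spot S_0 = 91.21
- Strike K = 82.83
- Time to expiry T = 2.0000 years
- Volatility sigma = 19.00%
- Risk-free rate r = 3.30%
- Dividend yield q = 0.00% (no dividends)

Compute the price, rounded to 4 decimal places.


Answer: Price = 3.7666

Derivation:
d1 = (ln(S/K) + (r - q + 0.5*sigma^2) * T) / (sigma * sqrt(T)) = 0.73864458
d2 = d1 - sigma * sqrt(T) = 0.46994401
exp(-rT) = 0.93613086; exp(-qT) = 1.00000000
P = K * exp(-rT) * N(-d2) - S_0 * exp(-qT) * N(-d1)
N(-d1) = 0.23006142; N(-d2) = 0.31919751
P = 82.8300 * 0.93613086 * 0.31919751 - 91.2100 * 1.00000000 * 0.23006142 = 3.7666


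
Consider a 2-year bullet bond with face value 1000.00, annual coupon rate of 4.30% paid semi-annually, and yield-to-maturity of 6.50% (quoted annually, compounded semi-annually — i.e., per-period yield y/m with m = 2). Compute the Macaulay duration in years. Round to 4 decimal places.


Coupon per period c = face * coupon_rate / m = 21.500000
Periods per year m = 2; per-period yield y/m = 0.032500
Number of cashflows N = 4
Cashflows (t years, CF_t, discount factor 1/(1+y/m)^(m*t), PV):
  t = 0.5000: CF_t = 21.500000, DF = 0.968523, PV = 20.823245
  t = 1.0000: CF_t = 21.500000, DF = 0.938037, PV = 20.167791
  t = 1.5000: CF_t = 21.500000, DF = 0.908510, PV = 19.532970
  t = 2.0000: CF_t = 1021.500000, DF = 0.879913, PV = 898.831180
Price P = sum_t PV_t = 959.355186
Macaulay numerator sum_t t * PV_t:
  t * PV_t at t = 0.5000: 10.411622
  t * PV_t at t = 1.0000: 20.167791
  t * PV_t at t = 1.5000: 29.299455
  t * PV_t at t = 2.0000: 1797.662361
Macaulay duration D = (sum_t t * PV_t) / P = 1857.541229 / 959.355186 = 1.936239

Answer: Macaulay duration = 1.9362 years


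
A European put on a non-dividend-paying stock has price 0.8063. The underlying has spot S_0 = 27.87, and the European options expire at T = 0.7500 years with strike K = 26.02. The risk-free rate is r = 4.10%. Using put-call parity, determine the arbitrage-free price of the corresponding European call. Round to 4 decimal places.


Answer: Call price = 3.4442

Derivation:
Put-call parity: C - P = S_0 * exp(-qT) - K * exp(-rT).
S_0 * exp(-qT) = 27.8700 * 1.00000000 = 27.87000000
K * exp(-rT) = 26.0200 * 0.96971797 = 25.23206164
C = P + S*exp(-qT) - K*exp(-rT)
C = 0.8063 + 27.87000000 - 25.23206164 = 3.4442


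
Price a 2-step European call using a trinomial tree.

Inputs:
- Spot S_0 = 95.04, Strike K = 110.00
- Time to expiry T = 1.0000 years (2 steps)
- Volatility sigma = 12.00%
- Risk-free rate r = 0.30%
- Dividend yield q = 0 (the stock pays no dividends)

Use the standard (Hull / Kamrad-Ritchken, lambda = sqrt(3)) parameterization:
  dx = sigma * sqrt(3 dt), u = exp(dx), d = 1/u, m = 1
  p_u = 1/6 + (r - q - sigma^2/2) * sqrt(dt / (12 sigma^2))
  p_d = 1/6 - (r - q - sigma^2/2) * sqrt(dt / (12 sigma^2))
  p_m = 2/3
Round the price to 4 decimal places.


dt = T/N = 0.500000; dx = sigma*sqrt(3*dt) = 0.146969
u = exp(dx) = 1.158319; d = 1/u = 0.863320
p_u = 0.159522, p_m = 0.666667, p_d = 0.173811
Discount per step: exp(-r*dt) = 0.998501
Stock lattice S(k, j) with j the centered position index:
  k=0: S(0,+0) = 95.0400
  k=1: S(1,-1) = 82.0500; S(1,+0) = 95.0400; S(1,+1) = 110.0866
  k=2: S(2,-2) = 70.8354; S(2,-1) = 82.0500; S(2,+0) = 95.0400; S(2,+1) = 110.0866; S(2,+2) = 127.5153
Terminal payoffs V(N, j) = max(S_T - K, 0):
  V(2,-2) = 0.000000; V(2,-1) = 0.000000; V(2,+0) = 0.000000; V(2,+1) = 0.086590; V(2,+2) = 17.515334
Backward induction: V(k, j) = exp(-r*dt) * [p_u * V(k+1, j+1) + p_m * V(k+1, j) + p_d * V(k+1, j-1)]
  V(1,-1) = exp(-r*dt) * [p_u*0.000000 + p_m*0.000000 + p_d*0.000000] = 0.000000
  V(1,+0) = exp(-r*dt) * [p_u*0.086590 + p_m*0.000000 + p_d*0.000000] = 0.013792
  V(1,+1) = exp(-r*dt) * [p_u*17.515334 + p_m*0.086590 + p_d*0.000000] = 2.847539
  V(0,+0) = exp(-r*dt) * [p_u*2.847539 + p_m*0.013792 + p_d*0.000000] = 0.462746

Answer: Price = V(0,0) = 0.4627


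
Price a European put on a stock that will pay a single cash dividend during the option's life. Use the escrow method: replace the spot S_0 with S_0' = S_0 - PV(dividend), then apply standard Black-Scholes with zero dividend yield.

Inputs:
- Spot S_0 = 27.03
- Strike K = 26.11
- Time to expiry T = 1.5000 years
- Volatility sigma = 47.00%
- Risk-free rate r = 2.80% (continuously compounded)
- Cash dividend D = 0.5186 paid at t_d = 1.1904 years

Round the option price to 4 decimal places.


Answer: Price = 5.1225

Derivation:
PV(D) = D * exp(-r * t_d) = 0.5186 * 0.96721816 = 0.50159934
S_0' = S_0 - PV(D) = 27.0300 - 0.50159934 = 26.52840066
d1 = (ln(S_0'/K) + (r + sigma^2/2)*T) / (sigma*sqrt(T)) = 0.38839613
d2 = d1 - sigma*sqrt(T) = -0.18723396
exp(-rT) = 0.95886978
N(-d1) = 0.34886145; N(-d2) = 0.57426140
P = K * exp(-rT) * N(-d2) - S_0' * N(-d1) = 26.1100 * 0.95886978 * 0.57426140 - 26.52840066 * 0.34886145 = 5.1225


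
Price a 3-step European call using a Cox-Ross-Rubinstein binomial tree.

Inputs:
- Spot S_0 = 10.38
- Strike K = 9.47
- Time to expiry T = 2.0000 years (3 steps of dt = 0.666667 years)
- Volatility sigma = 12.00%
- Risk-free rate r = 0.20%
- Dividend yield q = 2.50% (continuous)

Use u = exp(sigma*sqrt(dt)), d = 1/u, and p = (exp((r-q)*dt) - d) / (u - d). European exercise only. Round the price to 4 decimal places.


Answer: Price = V(0,0) = 0.8436

Derivation:
dt = T/N = 0.666667
u = exp(sigma*sqrt(dt)) = 1.102940; d = 1/u = 0.906667
p = (exp((r-q)*dt) - d) / (u - d) = 0.397998
Discount per step: exp(-r*dt) = 0.998668
Stock lattice S(k, i) with i counting down-moves:
  k=0: S(0,0) = 10.3800
  k=1: S(1,0) = 11.4485; S(1,1) = 9.4112
  k=2: S(2,0) = 12.6270; S(2,1) = 10.3800; S(2,2) = 8.5328
  k=3: S(3,0) = 13.9269; S(3,1) = 11.4485; S(3,2) = 9.4112; S(3,3) = 7.7364
Terminal payoffs V(N, i) = max(S_T - K, 0):
  V(3,0) = 4.456864; V(3,1) = 1.978520; V(3,2) = 0.000000; V(3,3) = 0.000000
Backward induction: V(k, i) = exp(-r*dt) * [p * V(k+1, i) + (1-p) * V(k+1, i+1)].
  V(2,0) = exp(-r*dt) * [p*4.456864 + (1-p)*1.978520] = 2.960946
  V(2,1) = exp(-r*dt) * [p*1.978520 + (1-p)*0.000000] = 0.786398
  V(2,2) = exp(-r*dt) * [p*0.000000 + (1-p)*0.000000] = 0.000000
  V(1,0) = exp(-r*dt) * [p*2.960946 + (1-p)*0.786398] = 1.649663
  V(1,1) = exp(-r*dt) * [p*0.786398 + (1-p)*0.000000] = 0.312568
  V(0,0) = exp(-r*dt) * [p*1.649663 + (1-p)*0.312568] = 0.843603


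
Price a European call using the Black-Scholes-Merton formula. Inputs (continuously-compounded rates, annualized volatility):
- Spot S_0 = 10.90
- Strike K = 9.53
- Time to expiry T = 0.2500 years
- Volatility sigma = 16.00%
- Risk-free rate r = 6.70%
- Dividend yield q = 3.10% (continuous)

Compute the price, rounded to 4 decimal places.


Answer: Price = 1.4559

Derivation:
d1 = (ln(S/K) + (r - q + 0.5*sigma^2) * T) / (sigma * sqrt(T)) = 1.83147589
d2 = d1 - sigma * sqrt(T) = 1.75147589
exp(-rT) = 0.98338950; exp(-qT) = 0.99227995
C = S_0 * exp(-qT) * N(d1) - K * exp(-rT) * N(d2)
N(d1) = 0.96648523; N(d2) = 0.96006802
C = 10.9000 * 0.99227995 * 0.96648523 - 9.5300 * 0.98338950 * 0.96006802 = 1.4559


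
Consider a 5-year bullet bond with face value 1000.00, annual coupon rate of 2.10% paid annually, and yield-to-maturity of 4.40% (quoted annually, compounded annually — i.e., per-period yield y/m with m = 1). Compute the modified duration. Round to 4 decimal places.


Answer: Modified duration = 4.5837

Derivation:
Coupon per period c = face * coupon_rate / m = 21.000000
Periods per year m = 1; per-period yield y/m = 0.044000
Number of cashflows N = 5
Cashflows (t years, CF_t, discount factor 1/(1+y/m)^(m*t), PV):
  t = 1.0000: CF_t = 21.000000, DF = 0.957854, PV = 20.114943
  t = 2.0000: CF_t = 21.000000, DF = 0.917485, PV = 19.267186
  t = 3.0000: CF_t = 21.000000, DF = 0.878817, PV = 18.455159
  t = 4.0000: CF_t = 21.000000, DF = 0.841779, PV = 17.677356
  t = 5.0000: CF_t = 1021.000000, DF = 0.806302, PV = 823.233905
Price P = sum_t PV_t = 898.748549
First compute Macaulay numerator sum_t t * PV_t:
  t * PV_t at t = 1.0000: 20.114943
  t * PV_t at t = 2.0000: 38.534373
  t * PV_t at t = 3.0000: 55.365478
  t * PV_t at t = 4.0000: 70.709423
  t * PV_t at t = 5.0000: 4116.169526
Macaulay duration D = 4300.893742 / 898.748549 = 4.785425
Modified duration = D / (1 + y/m) = 4.785425 / (1 + 0.044000) = 4.583740


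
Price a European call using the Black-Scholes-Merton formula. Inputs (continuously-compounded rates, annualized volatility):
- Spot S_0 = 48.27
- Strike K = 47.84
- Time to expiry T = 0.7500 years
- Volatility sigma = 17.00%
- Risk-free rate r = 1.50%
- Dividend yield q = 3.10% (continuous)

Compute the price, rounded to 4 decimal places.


d1 = (ln(S/K) + (r - q + 0.5*sigma^2) * T) / (sigma * sqrt(T)) = 0.05288284
d2 = d1 - sigma * sqrt(T) = -0.09434148
exp(-rT) = 0.98881304; exp(-qT) = 0.97701820
C = S_0 * exp(-qT) * N(d1) - K * exp(-rT) * N(d2)
N(d1) = 0.52108737; N(d2) = 0.46241895
C = 48.2700 * 0.97701820 * 0.52108737 - 47.8400 * 0.98881304 * 0.46241895 = 2.7002

Answer: Price = 2.7002


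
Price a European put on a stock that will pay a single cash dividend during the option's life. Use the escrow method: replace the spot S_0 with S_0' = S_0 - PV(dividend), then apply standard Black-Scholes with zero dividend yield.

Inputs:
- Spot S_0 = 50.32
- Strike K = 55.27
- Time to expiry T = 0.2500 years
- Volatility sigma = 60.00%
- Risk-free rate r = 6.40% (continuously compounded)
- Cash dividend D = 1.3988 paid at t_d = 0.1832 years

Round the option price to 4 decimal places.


PV(D) = D * exp(-r * t_d) = 1.3988 * 0.98834367 = 1.38249512
S_0' = S_0 - PV(D) = 50.3200 - 1.38249512 = 48.93750488
d1 = (ln(S_0'/K) + (r + sigma^2/2)*T) / (sigma*sqrt(T)) = -0.20228731
d2 = d1 - sigma*sqrt(T) = -0.50228731
exp(-rT) = 0.98412732
N(-d1) = 0.58015394; N(-d2) = 0.69226728
P = K * exp(-rT) * N(-d2) - S_0' * N(-d1) = 55.2700 * 0.98412732 * 0.69226728 - 48.93750488 * 0.58015394 = 9.2630

Answer: Price = 9.2630


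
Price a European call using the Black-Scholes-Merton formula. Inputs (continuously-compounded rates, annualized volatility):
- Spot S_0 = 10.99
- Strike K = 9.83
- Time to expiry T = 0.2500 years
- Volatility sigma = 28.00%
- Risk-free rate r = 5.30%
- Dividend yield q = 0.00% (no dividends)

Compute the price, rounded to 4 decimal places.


d1 = (ln(S/K) + (r - q + 0.5*sigma^2) * T) / (sigma * sqrt(T)) = 0.96140596
d2 = d1 - sigma * sqrt(T) = 0.82140596
exp(-rT) = 0.98683739; exp(-qT) = 1.00000000
C = S_0 * exp(-qT) * N(d1) - K * exp(-rT) * N(d2)
N(d1) = 0.83182596; N(d2) = 0.79429246
C = 10.9900 * 1.00000000 * 0.83182596 - 9.8300 * 0.98683739 * 0.79429246 = 1.4366

Answer: Price = 1.4366


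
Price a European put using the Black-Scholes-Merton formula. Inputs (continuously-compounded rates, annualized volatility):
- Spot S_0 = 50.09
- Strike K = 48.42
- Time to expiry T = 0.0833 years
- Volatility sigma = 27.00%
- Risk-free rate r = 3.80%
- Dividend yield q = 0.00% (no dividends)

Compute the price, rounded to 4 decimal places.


d1 = (ln(S/K) + (r - q + 0.5*sigma^2) * T) / (sigma * sqrt(T)) = 0.51471604
d2 = d1 - sigma * sqrt(T) = 0.43678935
exp(-rT) = 0.99683960; exp(-qT) = 1.00000000
P = K * exp(-rT) * N(-d2) - S_0 * exp(-qT) * N(-d1)
N(-d1) = 0.30337573; N(-d2) = 0.33113206
P = 48.4200 * 0.99683960 * 0.33113206 - 50.0900 * 1.00000000 * 0.30337573 = 0.7867

Answer: Price = 0.7867


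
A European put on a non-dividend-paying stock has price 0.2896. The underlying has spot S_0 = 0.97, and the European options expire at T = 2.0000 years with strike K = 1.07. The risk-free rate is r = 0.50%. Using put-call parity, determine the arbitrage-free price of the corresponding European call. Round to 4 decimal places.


Put-call parity: C - P = S_0 * exp(-qT) - K * exp(-rT).
S_0 * exp(-qT) = 0.9700 * 1.00000000 = 0.97000000
K * exp(-rT) = 1.0700 * 0.99004983 = 1.05935332
C = P + S*exp(-qT) - K*exp(-rT)
C = 0.2896 + 0.97000000 - 1.05935332 = 0.2002

Answer: Call price = 0.2002


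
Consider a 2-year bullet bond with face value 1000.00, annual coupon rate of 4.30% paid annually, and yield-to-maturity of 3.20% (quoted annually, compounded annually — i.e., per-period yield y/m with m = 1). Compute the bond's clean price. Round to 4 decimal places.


Answer: Price = 1020.9873

Derivation:
Coupon per period c = face * coupon_rate / m = 43.000000
Periods per year m = 1; per-period yield y/m = 0.032000
Number of cashflows N = 2
Cashflows (t years, CF_t, discount factor 1/(1+y/m)^(m*t), PV):
  t = 1.0000: CF_t = 43.000000, DF = 0.968992, PV = 41.666667
  t = 2.0000: CF_t = 1043.000000, DF = 0.938946, PV = 979.320654
Price P = sum_t PV_t = 1020.987320


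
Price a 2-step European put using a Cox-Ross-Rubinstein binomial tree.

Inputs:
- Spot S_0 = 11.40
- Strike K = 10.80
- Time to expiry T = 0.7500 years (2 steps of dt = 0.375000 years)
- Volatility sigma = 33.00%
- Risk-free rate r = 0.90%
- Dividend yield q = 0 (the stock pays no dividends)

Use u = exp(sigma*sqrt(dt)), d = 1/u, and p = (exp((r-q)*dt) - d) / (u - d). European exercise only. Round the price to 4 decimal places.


dt = T/N = 0.375000
u = exp(sigma*sqrt(dt)) = 1.223949; d = 1/u = 0.817027
p = (exp((r-q)*dt) - d) / (u - d) = 0.457958
Discount per step: exp(-r*dt) = 0.996631
Stock lattice S(k, i) with i counting down-moves:
  k=0: S(0,0) = 11.4000
  k=1: S(1,0) = 13.9530; S(1,1) = 9.3141
  k=2: S(2,0) = 17.0778; S(2,1) = 11.4000; S(2,2) = 7.6099
Terminal payoffs V(N, i) = max(K - S_T, 0):
  V(2,0) = 0.000000; V(2,1) = 0.000000; V(2,2) = 3.190119
Backward induction: V(k, i) = exp(-r*dt) * [p * V(k+1, i) + (1-p) * V(k+1, i+1)].
  V(1,0) = exp(-r*dt) * [p*0.000000 + (1-p)*0.000000] = 0.000000
  V(1,1) = exp(-r*dt) * [p*0.000000 + (1-p)*3.190119] = 1.723351
  V(0,0) = exp(-r*dt) * [p*0.000000 + (1-p)*1.723351] = 0.930980

Answer: Price = V(0,0) = 0.9310


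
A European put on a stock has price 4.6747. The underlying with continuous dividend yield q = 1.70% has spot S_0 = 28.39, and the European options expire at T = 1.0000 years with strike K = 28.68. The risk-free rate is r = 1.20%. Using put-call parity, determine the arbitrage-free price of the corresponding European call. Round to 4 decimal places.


Put-call parity: C - P = S_0 * exp(-qT) - K * exp(-rT).
S_0 * exp(-qT) = 28.3900 * 0.98314368 = 27.91144921
K * exp(-rT) = 28.6800 * 0.98807171 = 28.33789672
C = P + S*exp(-qT) - K*exp(-rT)
C = 4.6747 + 27.91144921 - 28.33789672 = 4.2483

Answer: Call price = 4.2483


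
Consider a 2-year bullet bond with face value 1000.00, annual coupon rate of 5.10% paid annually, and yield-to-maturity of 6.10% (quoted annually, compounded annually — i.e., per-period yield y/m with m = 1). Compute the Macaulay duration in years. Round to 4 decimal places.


Answer: Macaulay duration = 1.9510 years

Derivation:
Coupon per period c = face * coupon_rate / m = 51.000000
Periods per year m = 1; per-period yield y/m = 0.061000
Number of cashflows N = 2
Cashflows (t years, CF_t, discount factor 1/(1+y/m)^(m*t), PV):
  t = 1.0000: CF_t = 51.000000, DF = 0.942507, PV = 48.067861
  t = 2.0000: CF_t = 1051.000000, DF = 0.888320, PV = 933.623873
Price P = sum_t PV_t = 981.691734
Macaulay numerator sum_t t * PV_t:
  t * PV_t at t = 1.0000: 48.067861
  t * PV_t at t = 2.0000: 1867.247746
Macaulay duration D = (sum_t t * PV_t) / P = 1915.315607 / 981.691734 = 1.951036


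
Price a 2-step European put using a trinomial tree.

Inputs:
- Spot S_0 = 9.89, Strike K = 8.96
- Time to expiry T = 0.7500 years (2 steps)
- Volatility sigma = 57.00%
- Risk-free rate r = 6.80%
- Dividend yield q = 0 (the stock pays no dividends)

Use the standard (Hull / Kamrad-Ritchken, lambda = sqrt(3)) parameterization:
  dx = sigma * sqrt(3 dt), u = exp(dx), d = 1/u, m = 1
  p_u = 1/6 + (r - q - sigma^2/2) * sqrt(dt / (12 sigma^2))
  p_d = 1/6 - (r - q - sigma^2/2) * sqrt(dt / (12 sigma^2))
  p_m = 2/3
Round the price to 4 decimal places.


Answer: Price = V(0,0) = 1.1024

Derivation:
dt = T/N = 0.375000; dx = sigma*sqrt(3*dt) = 0.604576
u = exp(dx) = 1.830476; d = 1/u = 0.546306
p_u = 0.137374, p_m = 0.666667, p_d = 0.195959
Discount per step: exp(-r*dt) = 0.974822
Stock lattice S(k, j) with j the centered position index:
  k=0: S(0,+0) = 9.8900
  k=1: S(1,-1) = 5.4030; S(1,+0) = 9.8900; S(1,+1) = 18.1034
  k=2: S(2,-2) = 2.9517; S(2,-1) = 5.4030; S(2,+0) = 9.8900; S(2,+1) = 18.1034; S(2,+2) = 33.1379
Terminal payoffs V(N, j) = max(K - S_T, 0):
  V(2,-2) = 6.008329; V(2,-1) = 3.557035; V(2,+0) = 0.000000; V(2,+1) = 0.000000; V(2,+2) = 0.000000
Backward induction: V(k, j) = exp(-r*dt) * [p_u * V(k+1, j+1) + p_m * V(k+1, j) + p_d * V(k+1, j-1)]
  V(1,-1) = exp(-r*dt) * [p_u*0.000000 + p_m*3.557035 + p_d*6.008329] = 3.459393
  V(1,+0) = exp(-r*dt) * [p_u*0.000000 + p_m*0.000000 + p_d*3.557035] = 0.679483
  V(1,+1) = exp(-r*dt) * [p_u*0.000000 + p_m*0.000000 + p_d*0.000000] = 0.000000
  V(0,+0) = exp(-r*dt) * [p_u*0.000000 + p_m*0.679483 + p_d*3.459393] = 1.102414


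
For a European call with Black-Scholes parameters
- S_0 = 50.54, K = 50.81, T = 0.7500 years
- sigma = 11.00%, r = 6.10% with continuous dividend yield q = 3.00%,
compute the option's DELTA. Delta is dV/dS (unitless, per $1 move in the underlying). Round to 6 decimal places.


Answer: Delta = 0.579994

Derivation:
d1 = 0.2357627287; d2 = 0.1404999343
phi(d1) = 0.3880075172; exp(-qT) = 0.9777512372; exp(-rT) = 0.9552807525
N(d1) = 0.5931916044
Delta = exp(-qT) * N(d1) = 0.9777512372 * 0.5931916044 = 0.579994


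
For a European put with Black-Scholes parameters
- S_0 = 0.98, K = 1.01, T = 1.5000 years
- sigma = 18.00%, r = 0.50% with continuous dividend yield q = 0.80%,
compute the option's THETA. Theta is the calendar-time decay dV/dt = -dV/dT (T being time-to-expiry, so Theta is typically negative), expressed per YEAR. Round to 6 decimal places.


d1 = -0.0469623348; d2 = -0.2674164117
phi(d1) = 0.3985025971; exp(-qT) = 0.9880717129; exp(-rT) = 0.9925280548
Theta = -S*exp(-qT)*phi(d1)*sigma/(2*sqrt(T)) + r*K*exp(-rT)*N(-d2) - q*S*exp(-qT)*N(-d1)
N(-d1) = 0.5187283766; N(-d2) = 0.6054257176; sqrt(T) = 1.2247448714
Term 1 = -0.9800 * 0.9880717129 * 0.3985025971 * 0.1800 / (2 * 1.2247448714) = -0.0283558440
Term 2 = 0.0050 * 1.0100 * 0.9925280548 * 0.6054257176 = 0.0030345551
Term 3 = -0.0080 * 0.9800 * 0.9880717129 * 0.5187283766 = -0.0040183202
Theta = -0.0283558440 + (0.0030345551) + (-0.0040183202) = -0.029340

Answer: Theta = -0.029340


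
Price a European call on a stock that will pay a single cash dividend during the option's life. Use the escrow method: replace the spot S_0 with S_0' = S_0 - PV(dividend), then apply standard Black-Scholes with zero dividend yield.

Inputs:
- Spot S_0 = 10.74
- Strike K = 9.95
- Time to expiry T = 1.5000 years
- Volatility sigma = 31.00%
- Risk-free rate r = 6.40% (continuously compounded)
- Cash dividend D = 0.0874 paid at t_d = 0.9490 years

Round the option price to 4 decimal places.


PV(D) = D * exp(-r * t_d) = 0.0874 * 0.94107165 = 0.08224966
S_0' = S_0 - PV(D) = 10.7400 - 0.08224966 = 10.65775034
d1 = (ln(S_0'/K) + (r + sigma^2/2)*T) / (sigma*sqrt(T)) = 0.62367119
d2 = d1 - sigma*sqrt(T) = 0.24400028
exp(-rT) = 0.90846402
N(d1) = 0.73357823; N(d2) = 0.59638470
C = S_0' * N(d1) - K * exp(-rT) * N(d2) = 10.65775034 * 0.73357823 - 9.9500 * 0.90846402 * 0.59638470 = 2.4274

Answer: Price = 2.4274


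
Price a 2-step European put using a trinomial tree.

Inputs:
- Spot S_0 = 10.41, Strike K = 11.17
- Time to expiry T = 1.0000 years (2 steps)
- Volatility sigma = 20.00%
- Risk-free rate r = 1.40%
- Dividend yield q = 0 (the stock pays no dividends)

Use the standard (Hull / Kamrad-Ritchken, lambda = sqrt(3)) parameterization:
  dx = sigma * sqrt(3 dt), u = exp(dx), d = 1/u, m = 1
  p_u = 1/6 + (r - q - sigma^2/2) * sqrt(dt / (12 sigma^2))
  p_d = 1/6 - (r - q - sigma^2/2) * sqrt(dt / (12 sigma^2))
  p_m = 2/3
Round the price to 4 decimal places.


Answer: Price = V(0,0) = 1.2022

Derivation:
dt = T/N = 0.500000; dx = sigma*sqrt(3*dt) = 0.244949
u = exp(dx) = 1.277556; d = 1/u = 0.782744
p_u = 0.160543, p_m = 0.666667, p_d = 0.172790
Discount per step: exp(-r*dt) = 0.993024
Stock lattice S(k, j) with j the centered position index:
  k=0: S(0,+0) = 10.4100
  k=1: S(1,-1) = 8.1484; S(1,+0) = 10.4100; S(1,+1) = 13.2994
  k=2: S(2,-2) = 6.3781; S(2,-1) = 8.1484; S(2,+0) = 10.4100; S(2,+1) = 13.2994; S(2,+2) = 16.9907
Terminal payoffs V(N, j) = max(K - S_T, 0):
  V(2,-2) = 4.791908; V(2,-1) = 3.021630; V(2,+0) = 0.760000; V(2,+1) = 0.000000; V(2,+2) = 0.000000
Backward induction: V(k, j) = exp(-r*dt) * [p_u * V(k+1, j+1) + p_m * V(k+1, j) + p_d * V(k+1, j-1)]
  V(1,-1) = exp(-r*dt) * [p_u*0.760000 + p_m*3.021630 + p_d*4.791908] = 2.943750
  V(1,+0) = exp(-r*dt) * [p_u*0.000000 + p_m*0.760000 + p_d*3.021630] = 1.021599
  V(1,+1) = exp(-r*dt) * [p_u*0.000000 + p_m*0.000000 + p_d*0.760000] = 0.130405
  V(0,+0) = exp(-r*dt) * [p_u*0.130405 + p_m*1.021599 + p_d*2.943750] = 1.202208


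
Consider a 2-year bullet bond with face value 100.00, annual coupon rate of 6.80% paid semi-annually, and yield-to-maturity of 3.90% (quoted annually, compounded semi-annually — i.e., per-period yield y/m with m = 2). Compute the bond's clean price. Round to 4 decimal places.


Coupon per period c = face * coupon_rate / m = 3.400000
Periods per year m = 2; per-period yield y/m = 0.019500
Number of cashflows N = 4
Cashflows (t years, CF_t, discount factor 1/(1+y/m)^(m*t), PV):
  t = 0.5000: CF_t = 3.400000, DF = 0.980873, PV = 3.334968
  t = 1.0000: CF_t = 3.400000, DF = 0.962112, PV = 3.271180
  t = 1.5000: CF_t = 3.400000, DF = 0.943709, PV = 3.208612
  t = 2.0000: CF_t = 103.400000, DF = 0.925659, PV = 95.713152
Price P = sum_t PV_t = 105.527912

Answer: Price = 105.5279


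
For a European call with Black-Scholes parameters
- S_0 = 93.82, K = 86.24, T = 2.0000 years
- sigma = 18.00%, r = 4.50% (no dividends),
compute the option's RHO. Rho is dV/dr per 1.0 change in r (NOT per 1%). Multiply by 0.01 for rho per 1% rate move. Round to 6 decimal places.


Answer: Rho = 112.127238

Derivation:
d1 = 0.8117740851; d2 = 0.5572156439
phi(d1) = 0.2869557903; exp(-qT) = 1.0000000000; exp(-rT) = 0.9139311853
N(d2) = 0.7113099488
Rho = K*T*exp(-rT)*N(d2) = 86.2400 * 2.0000 * 0.9139311853 * 0.7113099488 = 112.127238


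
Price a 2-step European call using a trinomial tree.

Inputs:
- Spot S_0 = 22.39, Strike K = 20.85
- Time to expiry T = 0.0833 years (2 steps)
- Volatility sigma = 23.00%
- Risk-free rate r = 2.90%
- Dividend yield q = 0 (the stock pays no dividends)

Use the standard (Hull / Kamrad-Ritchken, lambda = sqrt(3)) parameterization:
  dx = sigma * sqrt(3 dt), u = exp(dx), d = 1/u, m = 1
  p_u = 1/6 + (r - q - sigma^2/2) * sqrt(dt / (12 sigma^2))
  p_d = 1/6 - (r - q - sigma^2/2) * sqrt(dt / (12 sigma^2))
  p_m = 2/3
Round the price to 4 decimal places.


dt = T/N = 0.041650; dx = sigma*sqrt(3*dt) = 0.081301
u = exp(dx) = 1.084697; d = 1/u = 0.921916
p_u = 0.167320, p_m = 0.666667, p_d = 0.166013
Discount per step: exp(-r*dt) = 0.998793
Stock lattice S(k, j) with j the centered position index:
  k=0: S(0,+0) = 22.3900
  k=1: S(1,-1) = 20.6417; S(1,+0) = 22.3900; S(1,+1) = 24.2864
  k=2: S(2,-2) = 19.0299; S(2,-1) = 20.6417; S(2,+0) = 22.3900; S(2,+1) = 24.2864; S(2,+2) = 26.3434
Terminal payoffs V(N, j) = max(S_T - K, 0):
  V(2,-2) = 0.000000; V(2,-1) = 0.000000; V(2,+0) = 1.540000; V(2,+1) = 3.436374; V(2,+2) = 5.493366
Backward induction: V(k, j) = exp(-r*dt) * [p_u * V(k+1, j+1) + p_m * V(k+1, j) + p_d * V(k+1, j-1)]
  V(1,-1) = exp(-r*dt) * [p_u*1.540000 + p_m*0.000000 + p_d*0.000000] = 0.257362
  V(1,+0) = exp(-r*dt) * [p_u*3.436374 + p_m*1.540000 + p_d*0.000000] = 1.599707
  V(1,+1) = exp(-r*dt) * [p_u*5.493366 + p_m*3.436374 + p_d*1.540000] = 3.461542
  V(0,+0) = exp(-r*dt) * [p_u*3.461542 + p_m*1.599707 + p_d*0.257362] = 1.686343

Answer: Price = V(0,0) = 1.6863


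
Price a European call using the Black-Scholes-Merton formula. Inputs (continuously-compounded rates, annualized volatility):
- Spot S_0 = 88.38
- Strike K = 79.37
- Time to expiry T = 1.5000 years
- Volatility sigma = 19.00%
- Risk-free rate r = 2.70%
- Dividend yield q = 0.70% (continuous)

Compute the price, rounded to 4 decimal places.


Answer: Price = 14.4771

Derivation:
d1 = (ln(S/K) + (r - q + 0.5*sigma^2) * T) / (sigma * sqrt(T)) = 0.70734490
d2 = d1 - sigma * sqrt(T) = 0.47464337
exp(-rT) = 0.96030916; exp(-qT) = 0.98955493
C = S_0 * exp(-qT) * N(d1) - K * exp(-rT) * N(d2)
N(d1) = 0.76032391; N(d2) = 0.68247941
C = 88.3800 * 0.98955493 * 0.76032391 - 79.3700 * 0.96030916 * 0.68247941 = 14.4771
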